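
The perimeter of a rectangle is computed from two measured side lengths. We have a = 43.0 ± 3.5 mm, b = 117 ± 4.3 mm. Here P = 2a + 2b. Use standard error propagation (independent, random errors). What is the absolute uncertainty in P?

11.1 mm

Absolute uncertainties add in quadrature for a linear combination:
  (2·δa)² = 49.0;  (2·δb)² = 74.0
δP = √(123) = 11.1 mm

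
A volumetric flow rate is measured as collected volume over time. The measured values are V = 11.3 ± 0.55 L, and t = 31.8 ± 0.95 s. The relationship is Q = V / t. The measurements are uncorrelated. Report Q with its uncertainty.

0.355 ± 0.0203 L/s

Since Q is a product/quotient, work with relative uncertainties:
  (1·δV/V)² = (1×0.0487)² = 0.00237;  (-1·δt/t)² = (-1×0.0299)² = 0.000892
δQ/Q = √(0.00326) = 0.0571
Q = 0.355 L/s, so δQ = 0.0571 × 0.355 = 0.0203 L/s.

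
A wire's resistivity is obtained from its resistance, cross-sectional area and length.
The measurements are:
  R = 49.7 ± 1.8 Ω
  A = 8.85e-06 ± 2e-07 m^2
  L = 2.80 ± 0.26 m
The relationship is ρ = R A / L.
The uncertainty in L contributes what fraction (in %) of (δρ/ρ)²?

82.6%

(δρ/ρ)² = (1·δR/R)² + (1·δA/A)² + (-1·δL/L)²
  R term: (1×0.0362)² = 0.00131
  A term: (1×0.0226)² = 0.000511
  L term: (-1×0.0929)² = 0.00862
Total = 0.0104. Share from L = 0.00862/0.0104 = 0.826.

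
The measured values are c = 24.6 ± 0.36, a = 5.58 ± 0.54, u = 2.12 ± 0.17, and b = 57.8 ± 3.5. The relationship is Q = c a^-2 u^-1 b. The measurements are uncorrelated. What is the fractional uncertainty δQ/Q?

0.219

Products/powers → add relative errors in quadrature, weighted by exponent:
  (1·δc/c)² = (1×0.0146)² = 0.000214;  (-2·δa/a)² = (-2×0.0968)² = 0.0375;  (-1·δu/u)² = (-1×0.0802)² = 0.00643;  (1·δb/b)² = (1×0.0606)² = 0.00367
δQ/Q = √(0.0478) = 0.219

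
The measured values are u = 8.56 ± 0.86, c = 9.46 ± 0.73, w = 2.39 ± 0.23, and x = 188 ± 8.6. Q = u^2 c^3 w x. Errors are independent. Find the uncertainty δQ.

9.05e+06

For a monomial Q ∝ u^2, c^3, w, x, fractional errors add in quadrature:
  (2·δu/u)² = (2×0.100)² = 0.0404;  (3·δc/c)² = (3×0.0772)² = 0.0536;  (1·δw/w)² = (1×0.0962)² = 0.00926;  (1·δx/x)² = (1×0.0457)² = 0.00209
δQ/Q = √(0.105) = 0.325
Q = 2.79e+07, so δQ = 0.325 × 2.79e+07 = 9.05e+06.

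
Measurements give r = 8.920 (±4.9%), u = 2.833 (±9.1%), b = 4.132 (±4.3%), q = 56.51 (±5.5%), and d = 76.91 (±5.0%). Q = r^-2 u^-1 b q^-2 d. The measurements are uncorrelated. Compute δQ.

8.18e-05

Each factor contributes (exponent × relative error)² to (δQ/Q)²:
  (-2·δr/r)² = (-2×0.0490)² = 0.00960;  (-1·δu/u)² = (-1×0.0910)² = 0.00828;  (1·δb/b)² = (1×0.0430)² = 0.00185;  (-2·δq/q)² = (-2×0.0550)² = 0.0121;  (1·δd/d)² = (1×0.0500)² = 0.00250
δQ/Q = √(0.0343) = 0.185
Q = 0.0004415, so δQ = 0.185 × 0.0004415 = 8.18e-05.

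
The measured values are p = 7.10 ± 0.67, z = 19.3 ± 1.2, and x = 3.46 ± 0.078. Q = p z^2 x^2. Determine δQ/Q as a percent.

16.2%

Since Q is a product/quotient, work with relative uncertainties:
  (1·δp/p)² = (1×0.0944)² = 0.00890;  (2·δz/z)² = (2×0.0622)² = 0.0155;  (2·δx/x)² = (2×0.0225)² = 0.00203
δQ/Q = √(0.0264) = 0.162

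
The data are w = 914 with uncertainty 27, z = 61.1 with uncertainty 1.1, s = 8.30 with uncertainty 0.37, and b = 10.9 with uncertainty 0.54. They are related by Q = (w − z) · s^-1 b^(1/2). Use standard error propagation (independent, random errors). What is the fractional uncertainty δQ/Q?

Let u = w − z = 853. δu = √(δw² + δz²) = √(729 + 1.21) = 27.0, so δu/u = 0.0317.
Q is then a monomial in u, s, b:
δQ/Q = √((δu/u)² + (-1·δs/s)² + (½·δb/b)²) = √(0.00100 + 0.00199 + 0.000614) = 0.0600

0.0600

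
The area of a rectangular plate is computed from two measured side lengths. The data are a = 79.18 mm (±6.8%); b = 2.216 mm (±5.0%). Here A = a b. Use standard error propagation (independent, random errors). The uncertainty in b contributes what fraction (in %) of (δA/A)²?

(δA/A)² = (1·δa/a)² + (1·δb/b)²
  a term: (1×0.0680)² = 0.00462
  b term: (1×0.0500)² = 0.00250
Total = 0.00712. Share from b = 0.00250/0.00712 = 0.351.

35.1%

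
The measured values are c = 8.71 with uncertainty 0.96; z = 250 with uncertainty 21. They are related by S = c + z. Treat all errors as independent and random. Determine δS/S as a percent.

Absolute uncertainties add in quadrature for a linear combination:
  (δc)² = 0.922;  (δz)² = 441
δS = √(442) = 21.0
S = 259, so δS/S = 21.0/259 = 0.0813.

8.13%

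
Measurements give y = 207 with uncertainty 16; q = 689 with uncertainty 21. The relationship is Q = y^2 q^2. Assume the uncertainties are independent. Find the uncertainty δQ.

3.38e+09

Each factor contributes (exponent × relative error)² to (δQ/Q)²:
  (2·δy/y)² = (2×0.0773)² = 0.0239;  (2·δq/q)² = (2×0.0305)² = 0.00372
δQ/Q = √(0.0276) = 0.166
Q = 2.03e+10, so δQ = 0.166 × 2.03e+10 = 3.38e+09.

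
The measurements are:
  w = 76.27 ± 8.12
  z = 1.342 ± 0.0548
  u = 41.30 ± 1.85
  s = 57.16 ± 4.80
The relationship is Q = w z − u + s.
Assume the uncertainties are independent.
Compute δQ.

12.8

Let p = w·z = 102.4. δp/p = √((1·δw/w)² + (1·δz/z)²) = √(0.0113 + 0.00167) = 0.114, so δp = 11.7.
Q = p − u + s: δQ = √(δp² + δu² + δs²) = √(136 + 3.42 + 23.0) = 12.8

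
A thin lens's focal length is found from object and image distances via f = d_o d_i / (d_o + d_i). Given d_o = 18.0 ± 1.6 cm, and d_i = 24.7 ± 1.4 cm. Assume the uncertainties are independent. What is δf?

∂f/∂d_o = (d_i/(d_o+d_i))² = 0.335;  ∂f/∂d_i = (d_o/(d_o+d_i))² = 0.178
δf = √((∂f/∂d_o · δd_o)² + (∂f/∂d_i · δd_i)²) = √(0.287 + 0.0619) = 0.590 cm

0.590 cm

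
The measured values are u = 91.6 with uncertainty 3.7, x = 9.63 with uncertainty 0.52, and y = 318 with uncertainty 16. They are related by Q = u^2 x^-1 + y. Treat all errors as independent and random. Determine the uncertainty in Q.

Let p = u^2·x^-1 = 871. δp/p = √((2·δu/u)² + (-1·δx/x)²) = √(0.00653 + 0.00292) = 0.0972, so δp = 84.7.
Q = p + y: δQ = √(δp² + δy²) = √(7170 + 256) = 86.2

86.2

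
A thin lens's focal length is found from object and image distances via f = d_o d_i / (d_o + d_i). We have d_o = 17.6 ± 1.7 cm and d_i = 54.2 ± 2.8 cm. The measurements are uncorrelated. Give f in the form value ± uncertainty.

13.3 ± 0.983 cm

∂f/∂d_o = (d_i/(d_o+d_i))² = 0.570;  ∂f/∂d_i = (d_o/(d_o+d_i))² = 0.0601
δf = √((∂f/∂d_o · δd_o)² + (∂f/∂d_i · δd_i)²) = √(0.938 + 0.0283) = 0.983 cm
f = 13.3 cm.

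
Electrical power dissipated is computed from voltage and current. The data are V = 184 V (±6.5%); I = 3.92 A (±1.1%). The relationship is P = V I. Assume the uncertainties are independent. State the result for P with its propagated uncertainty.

Each factor contributes (exponent × relative error)² to (δP/P)²:
  (1·δV/V)² = (1×0.0650)² = 0.00423;  (1·δI/I)² = (1×0.0110)² = 0.000121
δP/P = √(0.00435) = 0.0659
P = 721 W, so δP = 0.0659 × 721 = 47.5 W.

721 ± 47.5 W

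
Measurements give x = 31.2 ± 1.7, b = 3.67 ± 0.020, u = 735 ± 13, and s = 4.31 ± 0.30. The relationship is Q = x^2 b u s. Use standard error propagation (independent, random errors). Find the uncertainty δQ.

1.48e+06

For a monomial Q ∝ x^2, b, u, s, fractional errors add in quadrature:
  (2·δx/x)² = (2×0.0545)² = 0.0119;  (1·δb/b)² = (1×0.00545)² = 2.97e-05;  (1·δu/u)² = (1×0.0177)² = 0.000313;  (1·δs/s)² = (1×0.0696)² = 0.00484
δQ/Q = √(0.0171) = 0.131
Q = 1.13e+07, so δQ = 0.131 × 1.13e+07 = 1.48e+06.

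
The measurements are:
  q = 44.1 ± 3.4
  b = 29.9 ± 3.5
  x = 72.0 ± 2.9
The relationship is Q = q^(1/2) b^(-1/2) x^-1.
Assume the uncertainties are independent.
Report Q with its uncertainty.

Since Q is a product/quotient, work with relative uncertainties:
  (½·δq/q)² = (0.5×0.0771)² = 0.00149;  (−½·δb/b)² = (-0.5×0.117)² = 0.00343;  (-1·δx/x)² = (-1×0.0403)² = 0.00162
δQ/Q = √(0.00653) = 0.0808
Q = 0.0169, so δQ = 0.0808 × 0.0169 = 0.00136.

0.0169 ± 0.00136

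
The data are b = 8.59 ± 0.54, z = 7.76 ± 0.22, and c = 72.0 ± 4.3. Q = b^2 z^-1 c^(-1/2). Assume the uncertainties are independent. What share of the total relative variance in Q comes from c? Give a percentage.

5.09%

(δQ/Q)² = (2·δb/b)² + (-1·δz/z)² + (−½·δc/c)²
  b term: (2×0.0629)² = 0.0158
  z term: (-1×0.0284)² = 0.000804
  c term: (-0.5×0.0597)² = 0.000892
Total = 0.0175. Share from c = 0.000892/0.0175 = 0.0509.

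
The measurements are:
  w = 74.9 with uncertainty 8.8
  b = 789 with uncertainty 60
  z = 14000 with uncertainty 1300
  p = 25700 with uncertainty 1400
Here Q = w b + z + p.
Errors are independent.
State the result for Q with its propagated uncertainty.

Let h = w·b = 59100. δh/h = √((1·δw/w)² + (1·δb/b)²) = √(0.0138 + 0.00578) = 0.140, so δh = 8270.
Q = h + z + p: δQ = √(δh² + δz² + δp²) = √(6.84e+07 + 1.69e+06 + 1.96e+06) = 8490
Q = 98800.

98800 ± 8490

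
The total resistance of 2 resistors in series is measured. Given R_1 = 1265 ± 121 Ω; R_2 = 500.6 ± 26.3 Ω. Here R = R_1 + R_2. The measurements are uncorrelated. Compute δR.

124 Ω

For a sum/difference, combine absolute errors in quadrature:
  (δR_1)² = 14600;  (δR_2)² = 692
δR = √(15300) = 124 Ω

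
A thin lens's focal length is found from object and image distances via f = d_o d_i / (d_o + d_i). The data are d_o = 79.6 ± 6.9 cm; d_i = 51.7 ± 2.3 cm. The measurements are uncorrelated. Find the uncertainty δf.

1.36 cm

∂f/∂d_o = (d_i/(d_o+d_i))² = 0.155;  ∂f/∂d_i = (d_o/(d_o+d_i))² = 0.368
δf = √((∂f/∂d_o · δd_o)² + (∂f/∂d_i · δd_i)²) = √(1.14 + 0.715) = 1.36 cm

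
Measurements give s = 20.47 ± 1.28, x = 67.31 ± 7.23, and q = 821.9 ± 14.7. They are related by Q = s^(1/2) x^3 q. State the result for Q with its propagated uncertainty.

For a monomial Q ∝ s^(1/2), x^3, q, fractional errors add in quadrature:
  (½·δs/s)² = (0.5×0.0625)² = 0.000978;  (3·δx/x)² = (3×0.107)² = 0.104;  (1·δq/q)² = (1×0.0179)² = 0.000320
δQ/Q = √(0.105) = 0.324
Q = 1.134e+09, so δQ = 0.324 × 1.134e+09 = 3.68e+08.

(1.134 ± 0.368) × 10^9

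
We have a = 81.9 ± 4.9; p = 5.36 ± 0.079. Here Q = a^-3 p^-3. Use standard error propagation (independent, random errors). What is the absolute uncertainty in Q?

For a monomial Q ∝ a^-3, p^-3, fractional errors add in quadrature:
  (-3·δa/a)² = (-3×0.0598)² = 0.0322;  (-3·δp/p)² = (-3×0.0147)² = 0.00196
δQ/Q = √(0.0342) = 0.185
Q = 1.18e-08, so δQ = 0.185 × 1.18e-08 = 2.19e-09.

2.19e-09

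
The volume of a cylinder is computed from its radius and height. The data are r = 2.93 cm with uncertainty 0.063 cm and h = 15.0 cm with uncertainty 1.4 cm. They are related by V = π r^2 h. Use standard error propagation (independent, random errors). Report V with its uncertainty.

405 ± 41.6 cm^3

Each factor contributes (exponent × relative error)² to (δV/V)²:
  (2·δr/r)² = (2×0.0215)² = 0.00185;  (1·δh/h)² = (1×0.0933)² = 0.00871
δV/V = √(0.0106) = 0.103
V = 405 cm^3, so δV = 0.103 × 405 = 41.6 cm^3.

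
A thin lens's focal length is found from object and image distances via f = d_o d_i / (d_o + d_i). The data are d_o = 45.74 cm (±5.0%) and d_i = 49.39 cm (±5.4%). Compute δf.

∂f/∂d_o = (d_i/(d_o+d_i))² = 0.270;  ∂f/∂d_i = (d_o/(d_o+d_i))² = 0.231
δf = √((∂f/∂d_o · δd_o)² + (∂f/∂d_i · δd_i)²) = √(0.380 + 0.380) = 0.872 cm

0.872 cm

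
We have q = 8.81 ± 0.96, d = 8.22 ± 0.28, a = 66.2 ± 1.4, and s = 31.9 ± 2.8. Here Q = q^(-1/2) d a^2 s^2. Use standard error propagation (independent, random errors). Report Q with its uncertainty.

For a monomial Q ∝ q^(-1/2), d, a^2, s^2, fractional errors add in quadrature:
  (−½·δq/q)² = (-0.5×0.109)² = 0.00297;  (1·δd/d)² = (1×0.0341)² = 0.00116;  (2·δa/a)² = (2×0.0211)² = 0.00179;  (2·δs/s)² = (2×0.0878)² = 0.0308
δQ/Q = √(0.0367) = 0.192
Q = 1.24e+07, so δQ = 0.192 × 1.24e+07 = 2.37e+06.

(1.24 ± 0.237) × 10^7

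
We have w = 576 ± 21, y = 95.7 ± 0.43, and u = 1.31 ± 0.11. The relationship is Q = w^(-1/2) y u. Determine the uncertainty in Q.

0.449

For a monomial Q ∝ w^(-1/2), y, u, fractional errors add in quadrature:
  (−½·δw/w)² = (-0.5×0.0365)² = 0.000332;  (1·δy/y)² = (1×0.00449)² = 2.02e-05;  (1·δu/u)² = (1×0.0840)² = 0.00705
δQ/Q = √(0.00740) = 0.0860
Q = 5.22, so δQ = 0.0860 × 5.22 = 0.449.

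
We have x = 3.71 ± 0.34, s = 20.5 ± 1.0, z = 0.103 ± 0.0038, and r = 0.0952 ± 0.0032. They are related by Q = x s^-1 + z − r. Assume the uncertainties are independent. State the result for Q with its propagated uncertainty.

0.189 ± 0.0194

Let p = x·s^-1 = 0.181. δp/p = √((1·δx/x)² + (-1·δs/s)²) = √(0.00840 + 0.00238) = 0.104, so δp = 0.0188.
Q = p + z − r: δQ = √(δp² + δz² + δr²) = √(0.000353 + 1.44e-05 + 1.02e-05) = 0.0194
Q = 0.189.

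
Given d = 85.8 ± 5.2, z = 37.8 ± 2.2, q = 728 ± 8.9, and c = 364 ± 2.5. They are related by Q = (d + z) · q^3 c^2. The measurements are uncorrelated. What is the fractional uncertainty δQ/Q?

0.0602

Let u = d + z = 124. δu = √(δd² + δz²) = √(27.0 + 4.84) = 5.65, so δu/u = 0.0457.
Q is then a monomial in u, q, c:
δQ/Q = √((δu/u)² + (3·δq/q)² + (2·δc/c)²) = √(0.00209 + 0.00135 + 0.000189) = 0.0602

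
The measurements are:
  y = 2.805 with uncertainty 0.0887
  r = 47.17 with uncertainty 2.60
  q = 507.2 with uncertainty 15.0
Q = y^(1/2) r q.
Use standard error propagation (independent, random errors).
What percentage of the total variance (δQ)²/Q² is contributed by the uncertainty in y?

6.01%

(δQ/Q)² = (½·δy/y)² + (1·δr/r)² + (1·δq/q)²
  y term: (0.5×0.0316)² = 0.000250
  r term: (1×0.0551)² = 0.00304
  q term: (1×0.0296)² = 0.000875
Total = 0.00416. Share from y = 0.000250/0.00416 = 0.0601.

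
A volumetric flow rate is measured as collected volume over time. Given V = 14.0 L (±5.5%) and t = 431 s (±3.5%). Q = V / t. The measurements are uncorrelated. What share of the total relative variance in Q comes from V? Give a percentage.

(δQ/Q)² = (1·δV/V)² + (-1·δt/t)²
  V term: (1×0.0550)² = 0.00302
  t term: (-1×0.0350)² = 0.00123
Total = 0.00425. Share from V = 0.00302/0.00425 = 0.712.

71.2%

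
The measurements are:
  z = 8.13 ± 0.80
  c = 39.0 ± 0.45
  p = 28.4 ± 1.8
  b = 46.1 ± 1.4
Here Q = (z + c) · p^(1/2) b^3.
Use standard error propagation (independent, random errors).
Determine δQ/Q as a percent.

9.84%

Let u = z + c = 47.1. δu = √(δz² + δc²) = √(0.640 + 0.203) = 0.918, so δu/u = 0.0195.
Q is then a monomial in u, p, b:
δQ/Q = √((δu/u)² + (½·δp/p)² + (3·δb/b)²) = √(0.000379 + 0.00100 + 0.00830) = 0.0984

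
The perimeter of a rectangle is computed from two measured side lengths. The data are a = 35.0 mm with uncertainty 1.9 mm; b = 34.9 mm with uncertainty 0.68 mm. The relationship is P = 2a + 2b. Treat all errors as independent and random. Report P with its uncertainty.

140 ± 4.04 mm

Sums and differences: (δP)² = Σ (cᵢ δxᵢ)².
  (2·δa)² = 14.4;  (2·δb)² = 1.85
δP = √(16.3) = 4.04 mm
P = 140 mm.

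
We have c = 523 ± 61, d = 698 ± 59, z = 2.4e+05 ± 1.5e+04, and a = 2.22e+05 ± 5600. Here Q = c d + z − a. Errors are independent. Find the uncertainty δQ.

Let p = c·d = 3.65e+05. δp/p = √((1·δc/c)² + (1·δd/d)²) = √(0.0136 + 0.00714) = 0.144, so δp = 52600.
Q = p + z − a: δQ = √(δp² + δz² + δa²) = √(2.77e+09 + 2.25e+08 + 3.14e+07) = 55000

55000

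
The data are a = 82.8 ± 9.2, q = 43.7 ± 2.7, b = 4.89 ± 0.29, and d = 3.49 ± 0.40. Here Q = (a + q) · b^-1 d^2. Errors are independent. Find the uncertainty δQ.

Let u = a + q = 126. δu = √(δa² + δq²) = √(84.6 + 7.29) = 9.59, so δu/u = 0.0758.
Q is then a monomial in u, b, d:
δQ/Q = √((δu/u)² + (-1·δb/b)² + (2·δd/d)²) = √(0.00574 + 0.00352 + 0.0525) = 0.249
Q = 315, so δQ = 0.249 × 315 = 78.3.

78.3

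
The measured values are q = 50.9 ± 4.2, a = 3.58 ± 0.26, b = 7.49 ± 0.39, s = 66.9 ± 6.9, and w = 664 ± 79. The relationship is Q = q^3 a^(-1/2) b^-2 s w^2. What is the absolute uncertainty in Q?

Products/powers → add relative errors in quadrature, weighted by exponent:
  (3·δq/q)² = (3×0.0825)² = 0.0613;  (−½·δa/a)² = (-0.5×0.0726)² = 0.00132;  (-2·δb/b)² = (-2×0.0521)² = 0.0108;  (1·δs/s)² = (1×0.103)² = 0.0106;  (2·δw/w)² = (2×0.119)² = 0.0566
δQ/Q = √(0.141) = 0.375
Q = 3.66e+10, so δQ = 0.375 × 3.66e+10 = 1.37e+10.

1.37e+10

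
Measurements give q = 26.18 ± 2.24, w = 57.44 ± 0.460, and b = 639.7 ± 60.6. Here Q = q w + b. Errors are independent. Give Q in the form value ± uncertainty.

2143 ± 143

Let p = q·w = 1504. δp/p = √((1·δq/q)² + (1·δw/w)²) = √(0.00732 + 6.41e-05) = 0.0859, so δp = 129.
Q = p + b: δQ = √(δp² + δb²) = √(16700 + 3670) = 143
Q = 2143.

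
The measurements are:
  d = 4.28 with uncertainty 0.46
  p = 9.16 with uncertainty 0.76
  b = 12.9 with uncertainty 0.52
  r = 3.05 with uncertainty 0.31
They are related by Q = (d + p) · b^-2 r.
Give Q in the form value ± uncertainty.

0.246 ± 0.0359

Let u = d + p = 13.4. δu = √(δd² + δp²) = √(0.212 + 0.578) = 0.888, so δu/u = 0.0661.
Q is then a monomial in u, b, r:
δQ/Q = √((δu/u)² + (-2·δb/b)² + (1·δr/r)²) = √(0.00437 + 0.00650 + 0.0103) = 0.146
Q = 0.246, so δQ = 0.146 × 0.246 = 0.0359.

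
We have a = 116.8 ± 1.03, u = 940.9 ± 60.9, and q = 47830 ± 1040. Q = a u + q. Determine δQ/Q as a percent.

4.60%

Let p = a·u = 109900. δp/p = √((1·δa/a)² + (1·δu/u)²) = √(7.78e-05 + 0.00419) = 0.0653, so δp = 7180.
Q = p + q: δQ = √(δp² + δq²) = √(5.15e+07 + 1.08e+06) = 7250
Q = 157700, so δQ/Q = 7250/157700 = 0.0460.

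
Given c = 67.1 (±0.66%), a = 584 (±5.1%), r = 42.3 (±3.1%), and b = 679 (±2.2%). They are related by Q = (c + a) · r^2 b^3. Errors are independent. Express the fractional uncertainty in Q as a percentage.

Let u = c + a = 651. δu = √(δc² + δa²) = √(0.196 + 887) = 29.8, so δu/u = 0.0457.
Q is then a monomial in u, r, b:
δQ/Q = √((δu/u)² + (2·δr/r)² + (3·δb/b)²) = √(0.00209 + 0.00384 + 0.00436) = 0.101

10.1%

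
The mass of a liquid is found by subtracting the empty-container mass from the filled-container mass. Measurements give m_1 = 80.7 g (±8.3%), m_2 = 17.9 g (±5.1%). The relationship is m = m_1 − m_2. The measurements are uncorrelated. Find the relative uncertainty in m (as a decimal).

For a sum/difference, combine absolute errors in quadrature:
  (δm_1)² = 44.9;  (δm_2)² = 0.833
δm = √(45.7) = 6.76 g
m = 62.8 g, so δm/m = 6.76/62.8 = 0.108.

0.108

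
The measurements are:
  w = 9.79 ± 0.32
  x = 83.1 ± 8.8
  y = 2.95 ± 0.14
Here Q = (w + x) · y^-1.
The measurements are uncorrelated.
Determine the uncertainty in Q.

Let u = w + x = 92.9. δu = √(δw² + δx²) = √(0.102 + 77.4) = 8.81, so δu/u = 0.0948.
Q is then a monomial in u, y:
δQ/Q = √((δu/u)² + (-1·δy/y)²) = √(0.00899 + 0.00225) = 0.106
Q = 31.5, so δQ = 0.106 × 31.5 = 3.34.

3.34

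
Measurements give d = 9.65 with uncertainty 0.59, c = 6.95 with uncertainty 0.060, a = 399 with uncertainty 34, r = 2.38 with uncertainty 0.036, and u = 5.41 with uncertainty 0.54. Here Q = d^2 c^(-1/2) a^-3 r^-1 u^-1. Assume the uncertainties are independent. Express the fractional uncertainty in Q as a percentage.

Q is a product of powers, so relative uncertainties combine in quadrature:
  (2·δd/d)² = (2×0.0611)² = 0.0150;  (−½·δc/c)² = (-0.5×0.00863)² = 1.86e-05;  (-3·δa/a)² = (-3×0.0852)² = 0.0654;  (-1·δr/r)² = (-1×0.0151)² = 0.000229;  (-1·δu/u)² = (-1×0.0998)² = 0.00996
δQ/Q = √(0.0905) = 0.301

30.1%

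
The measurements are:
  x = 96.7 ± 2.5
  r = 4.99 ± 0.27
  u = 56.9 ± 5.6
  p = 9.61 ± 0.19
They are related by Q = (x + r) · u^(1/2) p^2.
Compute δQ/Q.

Let w = x + r = 102. δw = √(δx² + δr²) = √(6.25 + 0.0729) = 2.51, so δw/w = 0.0247.
Q is then a monomial in w, u, p:
δQ/Q = √((δw/w)² + (½·δu/u)² + (2·δp/p)²) = √(0.000611 + 0.00242 + 0.00156) = 0.0678

0.0678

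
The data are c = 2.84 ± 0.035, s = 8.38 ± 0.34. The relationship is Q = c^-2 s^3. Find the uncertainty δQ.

9.06

Since Q is a product/quotient, work with relative uncertainties:
  (-2·δc/c)² = (-2×0.0123)² = 0.000608;  (3·δs/s)² = (3×0.0406)² = 0.0148
δQ/Q = √(0.0154) = 0.124
Q = 73.0, so δQ = 0.124 × 73.0 = 9.06.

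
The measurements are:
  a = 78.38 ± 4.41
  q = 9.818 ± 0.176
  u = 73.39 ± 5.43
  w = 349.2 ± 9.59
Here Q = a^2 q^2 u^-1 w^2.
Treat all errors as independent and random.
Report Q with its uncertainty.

Relative error in a monomial: (δQ/Q)² = Σ (nᵢ · δxᵢ/xᵢ)².
  (2·δa/a)² = (2×0.0563)² = 0.0127;  (2·δq/q)² = (2×0.0179)² = 0.00129;  (-1·δu/u)² = (-1×0.0740)² = 0.00547;  (2·δw/w)² = (2×0.0275)² = 0.00302
δQ/Q = √(0.0224) = 0.150
Q = 9.839e+08, so δQ = 0.150 × 9.839e+08 = 1.47e+08.

(9.839 ± 1.47) × 10^8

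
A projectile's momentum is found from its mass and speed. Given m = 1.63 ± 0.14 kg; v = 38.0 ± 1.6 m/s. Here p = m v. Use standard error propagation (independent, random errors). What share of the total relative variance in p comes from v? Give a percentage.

19.4%

(δp/p)² = (1·δm/m)² + (1·δv/v)²
  m term: (1×0.0859)² = 0.00738
  v term: (1×0.0421)² = 0.00177
Total = 0.00915. Share from v = 0.00177/0.00915 = 0.194.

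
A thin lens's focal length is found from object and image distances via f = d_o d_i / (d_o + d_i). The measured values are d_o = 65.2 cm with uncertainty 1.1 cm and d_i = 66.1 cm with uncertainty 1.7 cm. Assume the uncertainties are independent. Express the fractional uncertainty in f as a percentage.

∂f/∂d_o = (d_i/(d_o+d_i))² = 0.253;  ∂f/∂d_i = (d_o/(d_o+d_i))² = 0.247
δf = √((∂f/∂d_o · δd_o)² + (∂f/∂d_i · δd_i)²) = √(0.0777 + 0.176) = 0.503 cm
f = 32.8 cm, so δf/f = 0.503/32.8 = 0.0153.

1.53%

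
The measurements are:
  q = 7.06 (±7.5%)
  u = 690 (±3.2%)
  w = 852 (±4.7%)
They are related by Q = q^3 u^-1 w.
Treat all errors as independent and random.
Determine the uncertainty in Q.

101

Relative error in a monomial: (δQ/Q)² = Σ (nᵢ · δxᵢ/xᵢ)².
  (3·δq/q)² = (3×0.0750)² = 0.0506;  (-1·δu/u)² = (-1×0.0320)² = 0.00102;  (1·δw/w)² = (1×0.0470)² = 0.00221
δQ/Q = √(0.0539) = 0.232
Q = 435, so δQ = 0.232 × 435 = 101.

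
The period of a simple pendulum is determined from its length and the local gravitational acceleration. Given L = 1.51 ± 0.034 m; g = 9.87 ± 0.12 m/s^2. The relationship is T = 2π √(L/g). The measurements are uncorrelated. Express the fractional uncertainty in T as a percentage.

1.28%

For a monomial T ∝ L^(1/2), g^(-1/2), fractional errors add in quadrature:
  (½·δL/L)² = (0.5×0.0225)² = 0.000127;  (−½·δg/g)² = (-0.5×0.0122)² = 3.7e-05
δT/T = √(0.000164) = 0.0128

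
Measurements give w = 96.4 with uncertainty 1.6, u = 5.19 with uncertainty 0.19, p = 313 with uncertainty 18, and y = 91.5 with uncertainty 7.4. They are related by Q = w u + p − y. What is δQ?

Let h = w·u = 500. δh/h = √((1·δw/w)² + (1·δu/u)²) = √(0.000275 + 0.00134) = 0.0402, so δh = 20.1.
Q = h + p − y: δQ = √(δh² + δp² + δy²) = √(404 + 324 + 54.8) = 28.0

28.0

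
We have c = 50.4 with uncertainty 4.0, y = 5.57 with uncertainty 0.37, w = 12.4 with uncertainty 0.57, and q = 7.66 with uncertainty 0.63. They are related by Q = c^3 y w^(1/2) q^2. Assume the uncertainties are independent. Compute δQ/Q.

0.298

Since Q is a product/quotient, work with relative uncertainties:
  (3·δc/c)² = (3×0.0794)² = 0.0567;  (1·δy/y)² = (1×0.0664)² = 0.00441;  (½·δw/w)² = (0.5×0.0460)² = 0.000528;  (2·δq/q)² = (2×0.0822)² = 0.0271
δQ/Q = √(0.0887) = 0.298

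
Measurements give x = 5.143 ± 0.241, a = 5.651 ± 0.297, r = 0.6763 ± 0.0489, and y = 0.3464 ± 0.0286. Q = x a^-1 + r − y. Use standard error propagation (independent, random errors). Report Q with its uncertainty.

1.240 ± 0.0855

Let p = x·a^-1 = 0.9101. δp/p = √((1·δx/x)² + (-1·δa/a)²) = √(0.00220 + 0.00276) = 0.0704, so δp = 0.0641.
Q = p + r − y: δQ = √(δp² + δr² + δy²) = √(0.00411 + 0.00239 + 0.000818) = 0.0855
Q = 1.240.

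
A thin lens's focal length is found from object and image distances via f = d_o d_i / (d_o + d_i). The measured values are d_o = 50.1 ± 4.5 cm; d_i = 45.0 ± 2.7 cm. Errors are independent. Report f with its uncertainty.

23.7 ± 1.26 cm

∂f/∂d_o = (d_i/(d_o+d_i))² = 0.224;  ∂f/∂d_i = (d_o/(d_o+d_i))² = 0.278
δf = √((∂f/∂d_o · δd_o)² + (∂f/∂d_i · δd_i)²) = √(1.02 + 0.562) = 1.26 cm
f = 23.7 cm.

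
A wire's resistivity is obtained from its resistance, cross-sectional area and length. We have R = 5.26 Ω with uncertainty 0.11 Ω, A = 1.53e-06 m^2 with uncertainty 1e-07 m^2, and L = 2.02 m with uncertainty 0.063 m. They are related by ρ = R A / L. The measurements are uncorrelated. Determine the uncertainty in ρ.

ρ is a product of powers, so relative uncertainties combine in quadrature:
  (1·δR/R)² = (1×0.0209)² = 0.000437;  (1·δA/A)² = (1×0.0654)² = 0.00427;  (-1·δL/L)² = (-1×0.0312)² = 0.000973
δρ/ρ = √(0.00568) = 0.0754
ρ = 3.98e-06 Ω·m, so δρ = 0.0754 × 3.98e-06 = 3e-07 Ω·m.

3e-07 Ω·m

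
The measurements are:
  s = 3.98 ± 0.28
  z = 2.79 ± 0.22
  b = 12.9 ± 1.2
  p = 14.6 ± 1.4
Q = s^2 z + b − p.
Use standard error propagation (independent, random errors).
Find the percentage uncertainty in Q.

17.3%

Let w = s^2·z = 44.2. δw/w = √((2·δs/s)² + (1·δz/z)²) = √(0.0198 + 0.00622) = 0.161, so δw = 7.13.
Q = w + b − p: δQ = √(δw² + δb² + δp²) = √(50.8 + 1.44 + 1.96) = 7.36
Q = 42.5, so δQ/Q = 7.36/42.5 = 0.173.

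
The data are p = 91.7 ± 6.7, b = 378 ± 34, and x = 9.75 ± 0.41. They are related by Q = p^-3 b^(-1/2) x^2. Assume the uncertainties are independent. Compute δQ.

Since Q is a product/quotient, work with relative uncertainties:
  (-3·δp/p)² = (-3×0.0731)² = 0.0480;  (−½·δb/b)² = (-0.5×0.0899)² = 0.00202;  (2·δx/x)² = (2×0.0421)² = 0.00707
δQ/Q = √(0.0571) = 0.239
Q = 6.34e-06, so δQ = 0.239 × 6.34e-06 = 1.52e-06.

1.52e-06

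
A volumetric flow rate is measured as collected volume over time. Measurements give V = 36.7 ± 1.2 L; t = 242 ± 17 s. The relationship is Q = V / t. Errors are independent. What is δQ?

For a monomial Q ∝ V, t^-1, fractional errors add in quadrature:
  (1·δV/V)² = (1×0.0327)² = 0.00107;  (-1·δt/t)² = (-1×0.0702)² = 0.00493
δQ/Q = √(0.00600) = 0.0775
Q = 0.152 L/s, so δQ = 0.0775 × 0.152 = 0.0118 L/s.

0.0118 L/s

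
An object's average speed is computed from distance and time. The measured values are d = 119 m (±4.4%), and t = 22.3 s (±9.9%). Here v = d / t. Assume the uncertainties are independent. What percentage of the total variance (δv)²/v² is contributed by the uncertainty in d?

16.5%

(δv/v)² = (1·δd/d)² + (-1·δt/t)²
  d term: (1×0.0440)² = 0.00194
  t term: (-1×0.0990)² = 0.00980
Total = 0.0117. Share from d = 0.00194/0.0117 = 0.165.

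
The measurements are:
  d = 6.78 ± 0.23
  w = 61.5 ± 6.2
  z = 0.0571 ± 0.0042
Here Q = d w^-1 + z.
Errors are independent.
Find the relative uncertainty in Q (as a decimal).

0.0744

Let p = d·w^-1 = 0.110. δp/p = √((1·δd/d)² + (-1·δw/w)²) = √(0.00115 + 0.0102) = 0.106, so δp = 0.0117.
Q = p + z: δQ = √(δp² + δz²) = √(0.000138 + 1.76e-05) = 0.0125
Q = 0.167, so δQ/Q = 0.0125/0.167 = 0.0744.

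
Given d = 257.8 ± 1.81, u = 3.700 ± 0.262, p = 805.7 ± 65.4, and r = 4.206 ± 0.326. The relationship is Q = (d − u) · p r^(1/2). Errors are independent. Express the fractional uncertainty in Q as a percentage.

9.02%

Let w = d − u = 254.1. δw = √(δd² + δu²) = √(3.28 + 0.0686) = 1.83, so δw/w = 0.00720.
Q is then a monomial in w, p, r:
δQ/Q = √((δw/w)² + (1·δp/p)² + (½·δr/r)²) = √(5.18e-05 + 0.00659 + 0.00150) = 0.0902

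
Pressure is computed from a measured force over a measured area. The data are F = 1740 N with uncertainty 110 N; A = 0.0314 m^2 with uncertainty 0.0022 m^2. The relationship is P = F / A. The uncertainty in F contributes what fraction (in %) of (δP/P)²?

(δP/P)² = (1·δF/F)² + (-1·δA/A)²
  F term: (1×0.0632)² = 0.00400
  A term: (-1×0.0701)² = 0.00491
Total = 0.00891. Share from F = 0.00400/0.00891 = 0.449.

44.9%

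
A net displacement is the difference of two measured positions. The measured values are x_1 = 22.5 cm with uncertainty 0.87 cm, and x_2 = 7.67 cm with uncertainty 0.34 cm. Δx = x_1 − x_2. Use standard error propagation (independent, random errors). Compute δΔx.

0.934 cm

Absolute uncertainties add in quadrature for a linear combination:
  (δx_1)² = 0.757;  (δx_2)² = 0.116
δΔx = √(0.873) = 0.934 cm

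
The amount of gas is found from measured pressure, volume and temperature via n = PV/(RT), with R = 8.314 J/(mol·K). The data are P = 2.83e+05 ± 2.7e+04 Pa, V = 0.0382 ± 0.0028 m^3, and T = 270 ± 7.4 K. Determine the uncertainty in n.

Since n is a product/quotient, work with relative uncertainties:
  (1·δP/P)² = (1×0.0954)² = 0.00910;  (1·δV/V)² = (1×0.0733)² = 0.00537;  (-1·δT/T)² = (-1×0.0274)² = 0.000751
δn/n = √(0.0152) = 0.123
n = 4.82 mol, so δn = 0.123 × 4.82 = 0.594 mol.

0.594 mol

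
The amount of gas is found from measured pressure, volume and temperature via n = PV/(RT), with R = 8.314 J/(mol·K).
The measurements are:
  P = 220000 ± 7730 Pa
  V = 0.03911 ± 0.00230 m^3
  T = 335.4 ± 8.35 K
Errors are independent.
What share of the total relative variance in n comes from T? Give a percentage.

11.7%

(δn/n)² = (1·δP/P)² + (1·δV/V)² + (-1·δT/T)²
  P term: (1×0.0351)² = 0.00123
  V term: (1×0.0588)² = 0.00346
  T term: (-1×0.0249)² = 0.000620
Total = 0.00531. Share from T = 0.000620/0.00531 = 0.117.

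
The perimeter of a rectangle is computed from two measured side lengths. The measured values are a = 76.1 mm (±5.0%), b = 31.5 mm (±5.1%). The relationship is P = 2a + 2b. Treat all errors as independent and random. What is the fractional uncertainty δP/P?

0.0384

Sums and differences: (δP)² = Σ (cᵢ δxᵢ)².
  (2·δa)² = 57.9;  (2·δb)² = 10.3
δP = √(68.2) = 8.26 mm
P = 215 mm, so δP/P = 8.26/215 = 0.0384.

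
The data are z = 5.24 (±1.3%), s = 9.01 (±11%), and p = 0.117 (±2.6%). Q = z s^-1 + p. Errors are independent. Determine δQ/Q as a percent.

Let w = z·s^-1 = 0.582. δw/w = √((1·δz/z)² + (-1·δs/s)²) = √(0.000169 + 0.0121) = 0.111, so δw = 0.0644.
Q = w + p: δQ = √(δw² + δp²) = √(0.00415 + 9.25e-06) = 0.0645
Q = 0.699, so δQ/Q = 0.0645/0.699 = 0.0923.

9.23%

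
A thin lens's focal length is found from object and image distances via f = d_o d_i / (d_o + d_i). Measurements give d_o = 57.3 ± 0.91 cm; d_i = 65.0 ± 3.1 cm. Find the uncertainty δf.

∂f/∂d_o = (d_i/(d_o+d_i))² = 0.282;  ∂f/∂d_i = (d_o/(d_o+d_i))² = 0.220
δf = √((∂f/∂d_o · δd_o)² + (∂f/∂d_i · δd_i)²) = √(0.0661 + 0.463) = 0.727 cm

0.727 cm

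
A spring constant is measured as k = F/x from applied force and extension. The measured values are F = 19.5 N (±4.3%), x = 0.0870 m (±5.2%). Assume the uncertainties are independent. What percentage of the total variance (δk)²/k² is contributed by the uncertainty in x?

59.4%

(δk/k)² = (1·δF/F)² + (-1·δx/x)²
  F term: (1×0.0430)² = 0.00185
  x term: (-1×0.0520)² = 0.00270
Total = 0.00455. Share from x = 0.00270/0.00455 = 0.594.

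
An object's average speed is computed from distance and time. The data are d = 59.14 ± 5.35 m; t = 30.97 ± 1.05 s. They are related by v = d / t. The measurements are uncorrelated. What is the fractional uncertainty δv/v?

v is a product of powers, so relative uncertainties combine in quadrature:
  (1·δd/d)² = (1×0.0905)² = 0.00818;  (-1·δt/t)² = (-1×0.0339)² = 0.00115
δv/v = √(0.00933) = 0.0966

0.0966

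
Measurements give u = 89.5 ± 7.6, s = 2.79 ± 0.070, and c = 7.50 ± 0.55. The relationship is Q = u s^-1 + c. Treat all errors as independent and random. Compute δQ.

2.89

Let p = u·s^-1 = 32.1. δp/p = √((1·δu/u)² + (-1·δs/s)²) = √(0.00721 + 0.000629) = 0.0885, so δp = 2.84.
Q = p + c: δQ = √(δp² + δc²) = √(8.07 + 0.303) = 2.89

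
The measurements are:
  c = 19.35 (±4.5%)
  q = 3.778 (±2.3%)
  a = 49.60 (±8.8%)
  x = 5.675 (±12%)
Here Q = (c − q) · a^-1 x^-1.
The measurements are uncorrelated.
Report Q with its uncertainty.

Let u = c − q = 15.57. δu = √(δc² + δq²) = √(0.758 + 0.00755) = 0.875, so δu/u = 0.0562.
Q is then a monomial in u, a, x:
δQ/Q = √((δu/u)² + (-1·δa/a)² + (-1·δx/x)²) = √(0.00316 + 0.00774 + 0.0144) = 0.159
Q = 0.05532, so δQ = 0.159 × 0.05532 = 0.00880.

0.05532 ± 0.00880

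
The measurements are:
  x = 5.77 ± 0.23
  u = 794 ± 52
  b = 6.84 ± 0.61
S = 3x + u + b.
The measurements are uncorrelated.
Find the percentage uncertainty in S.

6.36%

Each term contributes (cᵢ δxᵢ)² to (δS)²:
  (3·δx)² = 0.476;  (δu)² = 2700;  (δb)² = 0.372
δS = √(2700) = 52.0
S = 818, so δS/S = 52.0/818 = 0.0636.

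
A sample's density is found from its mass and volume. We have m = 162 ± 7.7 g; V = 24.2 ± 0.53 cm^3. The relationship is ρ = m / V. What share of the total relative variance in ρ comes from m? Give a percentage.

(δρ/ρ)² = (1·δm/m)² + (-1·δV/V)²
  m term: (1×0.0475)² = 0.00226
  V term: (-1×0.0219)² = 0.000480
Total = 0.00274. Share from m = 0.00226/0.00274 = 0.825.

82.5%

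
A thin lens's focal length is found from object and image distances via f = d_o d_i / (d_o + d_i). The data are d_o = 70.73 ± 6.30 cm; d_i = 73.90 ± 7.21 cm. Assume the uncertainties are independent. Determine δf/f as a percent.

6.59%

∂f/∂d_o = (d_i/(d_o+d_i))² = 0.261;  ∂f/∂d_i = (d_o/(d_o+d_i))² = 0.239
δf = √((∂f/∂d_o · δd_o)² + (∂f/∂d_i · δd_i)²) = √(2.71 + 2.97) = 2.38 cm
f = 36.14 cm, so δf/f = 2.38/36.14 = 0.0659.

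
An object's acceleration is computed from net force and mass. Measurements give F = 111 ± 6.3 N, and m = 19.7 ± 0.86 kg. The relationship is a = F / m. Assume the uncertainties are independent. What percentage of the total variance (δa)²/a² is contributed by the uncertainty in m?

37.2%

(δa/a)² = (1·δF/F)² + (-1·δm/m)²
  F term: (1×0.0568)² = 0.00322
  m term: (-1×0.0437)² = 0.00191
Total = 0.00513. Share from m = 0.00191/0.00513 = 0.372.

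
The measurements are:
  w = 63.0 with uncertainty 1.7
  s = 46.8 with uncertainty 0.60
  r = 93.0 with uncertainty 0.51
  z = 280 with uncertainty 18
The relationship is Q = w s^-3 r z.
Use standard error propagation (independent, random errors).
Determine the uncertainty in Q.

Each factor contributes (exponent × relative error)² to (δQ/Q)²:
  (1·δw/w)² = (1×0.0270)² = 0.000728;  (-3·δs/s)² = (-3×0.0128)² = 0.00148;  (1·δr/r)² = (1×0.00548)² = 3.01e-05;  (1·δz/z)² = (1×0.0643)² = 0.00413
δQ/Q = √(0.00637) = 0.0798
Q = 16.0, so δQ = 0.0798 × 16.0 = 1.28.

1.28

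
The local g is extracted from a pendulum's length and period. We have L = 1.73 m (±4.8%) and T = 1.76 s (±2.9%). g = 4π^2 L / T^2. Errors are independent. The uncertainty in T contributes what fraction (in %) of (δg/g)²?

(δg/g)² = (1·δL/L)² + (-2·δT/T)²
  L term: (1×0.0480)² = 0.00230
  T term: (-2×0.0290)² = 0.00336
Total = 0.00567. Share from T = 0.00336/0.00567 = 0.594.

59.4%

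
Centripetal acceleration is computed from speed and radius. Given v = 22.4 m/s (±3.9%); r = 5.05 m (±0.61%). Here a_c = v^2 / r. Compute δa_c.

7.77 m/s^2

For a monomial a_c ∝ v^2, r^-1, fractional errors add in quadrature:
  (2·δv/v)² = (2×0.0390)² = 0.00608;  (-1·δr/r)² = (-1×0.00610)² = 3.72e-05
δa_c/a_c = √(0.00612) = 0.0782
a_c = 99.4 m/s^2, so δa_c = 0.0782 × 99.4 = 7.77 m/s^2.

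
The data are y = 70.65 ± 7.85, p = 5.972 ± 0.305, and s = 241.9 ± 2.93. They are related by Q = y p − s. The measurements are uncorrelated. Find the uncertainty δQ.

51.7

Let w = y·p = 421.9. δw/w = √((1·δy/y)² + (1·δp/p)²) = √(0.0123 + 0.00261) = 0.122, so δw = 51.6.
Q = w − s: δQ = √(δw² + δs²) = √(2660 + 8.58) = 51.7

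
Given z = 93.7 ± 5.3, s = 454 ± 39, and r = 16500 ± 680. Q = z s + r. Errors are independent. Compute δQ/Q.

Let p = z·s = 42500. δp/p = √((1·δz/z)² + (1·δs/s)²) = √(0.00320 + 0.00738) = 0.103, so δp = 4380.
Q = p + r: δQ = √(δp² + δr²) = √(1.91e+07 + 4.62e+05) = 4430
Q = 59000, so δQ/Q = 4430/59000 = 0.0750.

0.0750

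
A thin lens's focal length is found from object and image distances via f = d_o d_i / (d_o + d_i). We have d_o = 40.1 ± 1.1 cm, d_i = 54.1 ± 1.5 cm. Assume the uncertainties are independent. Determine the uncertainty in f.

0.453 cm

∂f/∂d_o = (d_i/(d_o+d_i))² = 0.330;  ∂f/∂d_i = (d_o/(d_o+d_i))² = 0.181
δf = √((∂f/∂d_o · δd_o)² + (∂f/∂d_i · δd_i)²) = √(0.132 + 0.0739) = 0.453 cm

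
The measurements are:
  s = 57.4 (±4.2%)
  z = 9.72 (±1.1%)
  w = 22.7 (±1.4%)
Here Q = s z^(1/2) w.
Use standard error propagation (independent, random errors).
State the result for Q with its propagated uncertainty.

Q is a product of powers, so relative uncertainties combine in quadrature:
  (1·δs/s)² = (1×0.0420)² = 0.00176;  (½·δz/z)² = (0.5×0.0110)² = 3.03e-05;  (1·δw/w)² = (1×0.0140)² = 0.000196
δQ/Q = √(0.00199) = 0.0446
Q = 4060, so δQ = 0.0446 × 4060 = 181.

4060 ± 181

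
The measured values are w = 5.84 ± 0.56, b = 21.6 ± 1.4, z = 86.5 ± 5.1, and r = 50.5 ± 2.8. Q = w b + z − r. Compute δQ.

Let p = w·b = 126. δp/p = √((1·δw/w)² + (1·δb/b)²) = √(0.00919 + 0.00420) = 0.116, so δp = 14.6.
Q = p + z − r: δQ = √(δp² + δz² + δr²) = √(213 + 26.0 + 7.84) = 15.7

15.7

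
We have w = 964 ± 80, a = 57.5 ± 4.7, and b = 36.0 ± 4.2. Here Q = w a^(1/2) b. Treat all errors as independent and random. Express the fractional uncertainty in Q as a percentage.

Since Q is a product/quotient, work with relative uncertainties:
  (1·δw/w)² = (1×0.0830)² = 0.00689;  (½·δa/a)² = (0.5×0.0817)² = 0.00167;  (1·δb/b)² = (1×0.117)² = 0.0136
δQ/Q = √(0.0222) = 0.149

14.9%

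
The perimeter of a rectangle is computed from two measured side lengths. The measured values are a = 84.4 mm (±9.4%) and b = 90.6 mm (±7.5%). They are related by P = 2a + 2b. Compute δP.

20.9 mm

For a sum/difference, combine absolute errors in quadrature:
  (2·δa)² = 252;  (2·δb)² = 185
δP = √(436) = 20.9 mm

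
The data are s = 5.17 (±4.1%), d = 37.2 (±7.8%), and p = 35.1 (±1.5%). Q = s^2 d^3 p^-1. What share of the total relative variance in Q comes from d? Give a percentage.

88.7%

(δQ/Q)² = (2·δs/s)² + (3·δd/d)² + (-1·δp/p)²
  s term: (2×0.0410)² = 0.00672
  d term: (3×0.0780)² = 0.0548
  p term: (-1×0.0150)² = 0.000225
Total = 0.0617. Share from d = 0.0548/0.0617 = 0.887.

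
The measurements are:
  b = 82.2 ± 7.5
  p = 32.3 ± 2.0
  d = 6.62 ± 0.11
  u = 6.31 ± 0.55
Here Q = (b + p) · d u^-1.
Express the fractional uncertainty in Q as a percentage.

11.2%

Let w = b + p = 114. δw = √(δb² + δp²) = √(56.2 + 4.00) = 7.76, so δw/w = 0.0678.
Q is then a monomial in w, d, u:
δQ/Q = √((δw/w)² + (1·δd/d)² + (-1·δu/u)²) = √(0.00460 + 0.000276 + 0.00760) = 0.112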